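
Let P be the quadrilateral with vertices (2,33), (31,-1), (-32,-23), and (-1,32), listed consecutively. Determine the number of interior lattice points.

1456

The shoelace formula gives twice the area as |[2·(-1) − 31·33] + [31·(-23) − (-32)·(-1)] + [(-32)·32 − (-1)·(-23)] + [(-1)·33 − 2·32]| = 2914, so the area is 1457.
The number of boundary lattice points is Σ gcd(|Δx|,|Δy|) = gcd(29,34) + gcd(63,22) + gcd(31,55) + gcd(3,1) = 1+1+1+1 = 4.
By Pick's theorem A = I + B/2 − 1, so I = 1457 − 4/2 + 1 = 1456.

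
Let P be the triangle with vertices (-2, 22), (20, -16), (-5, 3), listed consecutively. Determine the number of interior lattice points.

265

The shoelace formula gives twice the area as |((-2)·(-16) − 20·22) + (20·3 − (-5)·(-16)) + ((-5)·22 − (-2)·3)| = 532, so the area is 266.
The number of boundary lattice points is Σ gcd(|Δx|,|Δy|) = gcd(22,38) + gcd(25,19) + gcd(3,19) = 2+1+1 = 4.
By Pick's theorem A = I + B/2 − 1, so I = 266 − 4/2 + 1 = 265.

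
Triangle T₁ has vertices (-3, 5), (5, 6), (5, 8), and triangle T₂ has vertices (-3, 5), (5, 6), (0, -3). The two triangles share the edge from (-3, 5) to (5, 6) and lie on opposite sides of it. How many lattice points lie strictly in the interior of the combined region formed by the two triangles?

The union is the simple quadrilateral with vertices (-3, 5), (5, 8), (5, 6), (0, -3) in order.
Using the shoelace formula, 2A = |((-3)·8 − 5·5) + (5·6 − 5·8) + (5·(-3) − 0·6) + (0·5 − (-3)·(-3))| = 83, so the area is 41.5.
Along each edge there are gcd(|Δx|,|Δy|)+1 lattice points, so counting each shared vertex once the boundary has gcd(8,3) + gcd(0,2) + gcd(5,9) + gcd(3,8) = 1+2+1+1 = 5.
By Pick's theorem I = A − B/2 + 1 = 41.5 − 5/2 + 1 = 40.

40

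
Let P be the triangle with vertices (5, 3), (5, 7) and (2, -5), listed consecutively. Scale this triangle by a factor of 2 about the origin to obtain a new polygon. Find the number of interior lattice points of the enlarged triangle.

By the shoelace formula, twice the signed area is |[5·7 − 5·3] + [5·(-5) − 2·7] + [2·3 − 5·(-5)]| = 12, so the area is 6.
Along each edge there are gcd(|Δx|,|Δy|)+1 lattice points, so counting each shared vertex once the boundary has gcd(0,4) + gcd(3,12) + gcd(3,8) = 4+3+1 = 8.
Scaling by 2 multiplies the area by 2² = 4 (so the new area is 24) and multiplies the boundary lattice-point count by 2, giving 16.
By Pick's theorem, the interior count of the dilated polygon is 24 − 16/2 + 1 = 17.

17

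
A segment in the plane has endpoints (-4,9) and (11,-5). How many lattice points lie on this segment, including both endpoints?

2

The number of lattice points on a segment between lattice points is gcd(|Δx|,|Δy|) + 1 = gcd(15,14) + 1 = 1 + 1 = 2.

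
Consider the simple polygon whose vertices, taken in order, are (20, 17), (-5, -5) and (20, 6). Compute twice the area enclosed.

The shoelace formula gives twice the area as |[20·(-5) − (-5)·17] + [(-5)·6 − 20·(-5)] + [20·17 − 20·6]| = 275, so the area is 275/2.

275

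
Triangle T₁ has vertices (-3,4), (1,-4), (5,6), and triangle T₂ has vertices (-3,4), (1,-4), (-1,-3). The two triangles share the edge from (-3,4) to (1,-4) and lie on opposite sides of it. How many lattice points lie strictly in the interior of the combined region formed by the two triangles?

The union is the simple quadrilateral with vertices (-3,4), (5,6), (1,-4), (-1,-3) in order.
Using the shoelace formula, 2A = |((-3)·6 − 5·4) + (5·(-4) − 1·6) + (1·(-3) − (-1)·(-4)) + ((-1)·4 − (-3)·(-3))| = 84, so the area is 42.
The number of boundary lattice points is Σ gcd(|Δx|,|Δy|) = gcd(8,2) + gcd(4,10) + gcd(2,1) + gcd(2,7) = 2+2+1+1 = 6.
By Pick's theorem I = A − B/2 + 1 = 42 − 6/2 + 1 = 40.

40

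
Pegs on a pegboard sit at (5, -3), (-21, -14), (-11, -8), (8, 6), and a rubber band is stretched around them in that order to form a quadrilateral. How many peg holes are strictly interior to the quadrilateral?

Using the shoelace formula, 2A = |[5·(-14) − (-21)·(-3)] + [(-21)·(-8) − (-11)·(-14)] + [(-11)·6 − 8·(-8)] + [8·(-3) − 5·6]| = 175, so the area is 87.5.
Along each edge there are gcd(|Δx|,|Δy|)+1 lattice points, so counting each shared vertex once the boundary has gcd(26,11) + gcd(10,6) + gcd(19,14) + gcd(3,9) = 1+2+1+3 = 7.
By Pick's theorem A = I + B/2 − 1, so I = 87.5 − 7/2 + 1 = 85.

85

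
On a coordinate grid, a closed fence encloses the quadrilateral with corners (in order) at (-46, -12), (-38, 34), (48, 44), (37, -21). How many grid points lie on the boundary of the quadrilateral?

The number of boundary lattice points is Σ gcd(|Δx|,|Δy|) = gcd(8,46) + gcd(86,10) + gcd(11,65) + gcd(83,9) = 2+2+1+1 = 6.

6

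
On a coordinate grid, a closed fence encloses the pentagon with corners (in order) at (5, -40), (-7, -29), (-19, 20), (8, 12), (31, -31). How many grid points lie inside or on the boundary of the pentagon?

The shoelace formula gives twice the area as |[5·(-29) − (-7)·(-40)] + [(-7)·20 − (-19)·(-29)] + [(-19)·12 − 8·20] + [8·(-31) − 31·12] + [31·(-40) − 5·(-31)]| = 3209, so the area is 1604.5.
Summing gcd(|Δx|,|Δy|) over the edges gives the boundary count: gcd(12,11) + gcd(12,49) + gcd(27,8) + gcd(23,43) + gcd(26,9) = 1+1+1+1+1 = 5.
Pick's theorem gives I = A − B/2 + 1 = 1604.5 − 5/2 + 1 = 1603, so the closed region contains I + B = 1603 + 5 = 1608 lattice points.

1608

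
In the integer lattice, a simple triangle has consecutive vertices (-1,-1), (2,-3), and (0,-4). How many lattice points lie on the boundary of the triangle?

The number of boundary lattice points is Σ gcd(|Δx|,|Δy|) = gcd(3,2) + gcd(2,1) + gcd(1,3) = 1+1+1 = 3.

3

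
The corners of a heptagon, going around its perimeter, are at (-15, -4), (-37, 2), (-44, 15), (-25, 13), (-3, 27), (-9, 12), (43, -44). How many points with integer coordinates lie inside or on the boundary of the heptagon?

1120

The shoelace formula gives twice the area as |[(-15)·2 − (-37)·(-4)] + [(-37)·15 − (-44)·2] + [(-44)·13 − (-25)·15] + [(-25)·27 − (-3)·13] + [(-3)·12 − (-9)·27] + [(-9)·(-44) − 43·12] + [43·(-4) − (-15)·(-44)]| = 2223, so the area is 1111.5.
The number of boundary lattice points is Σ gcd(|Δx|,|Δy|) = gcd(22,6) + gcd(7,13) + gcd(19,2) + gcd(22,14) + gcd(6,15) + gcd(52,56) + gcd(58,40) = 2+1+1+2+3+4+2 = 15.
Pick's theorem gives I = A − B/2 + 1 = 1111.5 − 15/2 + 1 = 1105, so the closed region contains I + B = 1105 + 15 = 1120 lattice points.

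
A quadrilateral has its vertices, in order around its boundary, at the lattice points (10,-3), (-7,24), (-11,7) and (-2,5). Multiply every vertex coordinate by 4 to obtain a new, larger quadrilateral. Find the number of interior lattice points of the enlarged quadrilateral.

Using the shoelace formula, 2A = |(10·24 − (-7)·(-3)) + ((-7)·7 − (-11)·24) + ((-11)·5 − (-2)·7) + ((-2)·(-3) − 10·5)| = 349, so the area is 174.5.
Summing gcd(|Δx|,|Δy|) over the edges gives the boundary count: gcd(17,27) + gcd(4,17) + gcd(9,2) + gcd(12,8) = 1+1+1+4 = 7.
Scaling by 4 multiplies the area by 4² = 16 (so the new area is 2792) and multiplies the boundary lattice-point count by 4, giving 28.
By Pick's theorem, the interior count of the dilated polygon is 2792 − 28/2 + 1 = 2779.

2779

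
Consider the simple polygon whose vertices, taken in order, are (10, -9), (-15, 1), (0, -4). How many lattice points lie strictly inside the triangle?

Using the shoelace formula, 2A = |[10·1 − (-15)·(-9)] + [(-15)·(-4) − 0·1] + [0·(-9) − 10·(-4)]| = 25, so the area is 25/2.
The number of boundary lattice points is Σ gcd(|Δx|,|Δy|) = gcd(25,10) + gcd(15,5) + gcd(10,5) = 5+5+5 = 15.
By Pick's theorem A = I + B/2 − 1, so I = 25/2 − 15/2 + 1 = 6.

6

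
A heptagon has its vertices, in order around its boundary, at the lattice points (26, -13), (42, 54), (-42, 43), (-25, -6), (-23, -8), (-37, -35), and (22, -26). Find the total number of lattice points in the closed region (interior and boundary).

5027

By the shoelace formula, twice the signed area is |[26·54 − 42·(-13)] + [42·43 − (-42)·54] + [(-42)·(-6) − (-25)·43] + [(-25)·(-8) − (-23)·(-6)] + [(-23)·(-35) − (-37)·(-8)] + [(-37)·(-26) − 22·(-35)] + [22·(-13) − 26·(-26)]| = 10044, so the area is 5022.
Along each edge there are gcd(|Δx|,|Δy|)+1 lattice points, so counting each shared vertex once the boundary has gcd(16,67) + gcd(84,11) + gcd(17,49) + gcd(2,2) + gcd(14,27) + gcd(59,9) + gcd(4,13) = 1+1+1+2+1+1+1 = 8.
Pick's theorem gives I = A − B/2 + 1 = 5022 − 8/2 + 1 = 5019, so the closed region contains I + B = 5019 + 8 = 5027 lattice points.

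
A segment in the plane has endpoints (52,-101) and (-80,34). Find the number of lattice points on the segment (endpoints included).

The number of lattice points on a segment between lattice points is gcd(|Δx|,|Δy|) + 1 = gcd(132,135) + 1 = 3 + 1 = 4.

4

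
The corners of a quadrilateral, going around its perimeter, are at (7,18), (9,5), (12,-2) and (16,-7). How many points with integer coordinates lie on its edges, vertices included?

The number of boundary lattice points is Σ gcd(|Δx|,|Δy|) = gcd(2,13) + gcd(3,7) + gcd(4,5) + gcd(9,25) = 1+1+1+1 = 4.

4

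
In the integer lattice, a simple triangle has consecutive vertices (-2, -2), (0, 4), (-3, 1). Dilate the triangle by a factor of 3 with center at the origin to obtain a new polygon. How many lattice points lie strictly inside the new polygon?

Using the shoelace formula, 2A = |[(-2)·4 − 0·(-2)] + [0·1 − (-3)·4] + [(-3)·(-2) − (-2)·1]| = 12, so the area is 6.
Along each edge there are gcd(|Δx|,|Δy|)+1 lattice points, so counting each shared vertex once the boundary has gcd(2,6) + gcd(3,3) + gcd(1,3) = 2+3+1 = 6.
Scaling by 3 multiplies the area by 3² = 9 (so the new area is 54) and multiplies the boundary lattice-point count by 3, giving 18.
By Pick's theorem, the interior count of the dilated polygon is 54 − 18/2 + 1 = 46.

46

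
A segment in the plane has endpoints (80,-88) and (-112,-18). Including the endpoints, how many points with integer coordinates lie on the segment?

The number of lattice points on a segment between lattice points is gcd(|Δx|,|Δy|) + 1 = gcd(192,70) + 1 = 2 + 1 = 3.

3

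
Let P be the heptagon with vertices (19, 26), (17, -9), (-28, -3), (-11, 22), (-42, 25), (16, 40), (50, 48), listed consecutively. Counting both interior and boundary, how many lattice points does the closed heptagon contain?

By the shoelace formula, twice the signed area is |[19·(-9) − 17·26] + [17·(-3) − (-28)·(-9)] + [(-28)·22 − (-11)·(-3)] + [(-11)·25 − (-42)·22] + [(-42)·40 − 16·25] + [16·48 − 50·40] + [50·26 − 19·48]| = 3840, so the area is 1920.
The number of boundary lattice points is Σ gcd(|Δx|,|Δy|) = gcd(2,35) + gcd(45,6) + gcd(17,25) + gcd(31,3) + gcd(58,15) + gcd(34,8) + gcd(31,22) = 1+3+1+1+1+2+1 = 10.
Pick's theorem gives I = A − B/2 + 1 = 1920 − 10/2 + 1 = 1916, so the closed region contains I + B = 1916 + 10 = 1926 lattice points.

1926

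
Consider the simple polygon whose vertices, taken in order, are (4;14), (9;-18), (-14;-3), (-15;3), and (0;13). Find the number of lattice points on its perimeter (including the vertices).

9

The number of boundary lattice points is Σ gcd(|Δx|,|Δy|) = gcd(5,32) + gcd(23,15) + gcd(1,6) + gcd(15,10) + gcd(4,1) = 1+1+1+5+1 = 9.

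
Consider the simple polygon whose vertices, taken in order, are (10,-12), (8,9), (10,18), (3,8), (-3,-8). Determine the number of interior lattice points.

By the shoelace formula, twice the signed area is |[10·9 − 8·(-12)] + [8·18 − 10·9] + [10·8 − 3·18] + [3·(-8) − (-3)·8] + [(-3)·(-12) − 10·(-8)]| = 382, so the area is 191.
Summing gcd(|Δx|,|Δy|) over the edges gives the boundary count: gcd(2,21) + gcd(2,9) + gcd(7,10) + gcd(6,16) + gcd(13,4) = 1+1+1+2+1 = 6.
By Pick's theorem A = I + B/2 − 1, so I = 191 − 6/2 + 1 = 189.

189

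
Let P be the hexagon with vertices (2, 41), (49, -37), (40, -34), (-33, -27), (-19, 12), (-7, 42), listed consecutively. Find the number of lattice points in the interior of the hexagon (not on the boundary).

3227

Using the shoelace formula, 2A = |(2·(-37) − 49·41) + (49·(-34) − 40·(-37)) + (40·(-27) − (-33)·(-34)) + ((-33)·12 − (-19)·(-27)) + ((-19)·42 − (-7)·12) + ((-7)·41 − 2·42)| = 6465, so the area is 3232.5.
The number of boundary lattice points is Σ gcd(|Δx|,|Δy|) = gcd(47,78) + gcd(9,3) + gcd(73,7) + gcd(14,39) + gcd(12,30) + gcd(9,1) = 1+3+1+1+6+1 = 13.
By Pick's theorem A = I + B/2 − 1, so I = 3232.5 − 13/2 + 1 = 3227.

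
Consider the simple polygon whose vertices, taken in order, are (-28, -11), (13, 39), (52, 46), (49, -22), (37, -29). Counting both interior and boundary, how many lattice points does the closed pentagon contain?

Using the shoelace formula, 2A = |((-28)·39 − 13·(-11)) + (13·46 − 52·39) + (52·(-22) − 49·46) + (49·(-29) − 37·(-22)) + (37·(-11) − (-28)·(-29))| = 7603, so the area is 3801.5.
The number of boundary lattice points is Σ gcd(|Δx|,|Δy|) = gcd(41,50) + gcd(39,7) + gcd(3,68) + gcd(12,7) + gcd(65,18) = 1+1+1+1+1 = 5.
Pick's theorem gives I = A − B/2 + 1 = 3801.5 − 5/2 + 1 = 3800, so the closed region contains I + B = 3800 + 5 = 3805 lattice points.

3805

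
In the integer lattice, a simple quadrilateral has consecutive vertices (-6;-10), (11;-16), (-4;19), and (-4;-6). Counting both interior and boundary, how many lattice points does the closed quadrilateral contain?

245

Using the shoelace formula, 2A = |[(-6)·(-16) − 11·(-10)] + [11·19 − (-4)·(-16)] + [(-4)·(-6) − (-4)·19] + [(-4)·(-10) − (-6)·(-6)]| = 455, so the area is 455/2.
Summing gcd(|Δx|,|Δy|) over the edges gives the boundary count: gcd(17,6) + gcd(15,35) + gcd(0,25) + gcd(2,4) = 1+5+25+2 = 33.
Pick's theorem gives I = A − B/2 + 1 = 455/2 − 33/2 + 1 = 212, so the closed region contains I + B = 212 + 33 = 245 lattice points.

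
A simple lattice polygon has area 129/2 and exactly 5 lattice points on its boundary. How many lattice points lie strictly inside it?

Pick's theorem A = I + B/2 − 1 rearranges to I = A − B/2 + 1 = 129/2 − 5/2 + 1 = 63.

63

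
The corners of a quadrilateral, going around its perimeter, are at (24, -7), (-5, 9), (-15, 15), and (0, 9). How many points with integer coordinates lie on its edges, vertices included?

14

Summing gcd(|Δx|,|Δy|) over the edges gives the boundary count: gcd(29,16) + gcd(10,6) + gcd(15,6) + gcd(24,16) = 1+2+3+8 = 14.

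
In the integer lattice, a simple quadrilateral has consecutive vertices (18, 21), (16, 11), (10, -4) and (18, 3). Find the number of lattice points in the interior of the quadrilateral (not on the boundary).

Using the shoelace formula, 2A = |[18·11 − 16·21] + [16·(-4) − 10·11] + [10·3 − 18·(-4)] + [18·21 − 18·3]| = 114, so the area is 57.
Summing gcd(|Δx|,|Δy|) over the edges gives the boundary count: gcd(2,10) + gcd(6,15) + gcd(8,7) + gcd(0,18) = 2+3+1+18 = 24.
By Pick's theorem A = I + B/2 − 1, so I = 57 − 24/2 + 1 = 46.

46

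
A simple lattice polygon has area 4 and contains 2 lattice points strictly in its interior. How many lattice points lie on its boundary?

6

Pick's theorem gives A = I + B/2 − 1, so B = 2(A − I + 1) = 2(4 − 2 + 1) = 6.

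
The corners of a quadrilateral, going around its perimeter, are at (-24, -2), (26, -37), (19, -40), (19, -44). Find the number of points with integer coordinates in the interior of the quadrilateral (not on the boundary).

279

The shoelace formula gives twice the area as |[(-24)·(-37) − 26·(-2)] + [26·(-40) − 19·(-37)] + [19·(-44) − 19·(-40)] + [19·(-2) − (-24)·(-44)]| = 567, so the area is 283.5.
The number of boundary lattice points is Σ gcd(|Δx|,|Δy|) = gcd(50,35) + gcd(7,3) + gcd(0,4) + gcd(43,42) = 5+1+4+1 = 11.
Pick's theorem gives I = A − B/2 + 1 = 283.5 − 11/2 + 1 = 279.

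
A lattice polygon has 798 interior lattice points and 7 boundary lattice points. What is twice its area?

By Pick's theorem, A = I + B/2 − 1 = 798 + 7/2 − 1 = 1601/2.
Hence 2A = 1601.

1601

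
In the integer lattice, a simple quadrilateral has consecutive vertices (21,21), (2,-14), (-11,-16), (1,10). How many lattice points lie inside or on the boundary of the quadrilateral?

By the shoelace formula, twice the signed area is |[21·(-14) − 2·21] + [2·(-16) − (-11)·(-14)] + [(-11)·10 − 1·(-16)] + [1·21 − 21·10]| = 805, so the area is 402.5.
Summing gcd(|Δx|,|Δy|) over the edges gives the boundary count: gcd(19,35) + gcd(13,2) + gcd(12,26) + gcd(20,11) = 1+1+2+1 = 5.
Pick's theorem gives I = A − B/2 + 1 = 402.5 − 5/2 + 1 = 401, so the closed region contains I + B = 401 + 5 = 406 lattice points.

406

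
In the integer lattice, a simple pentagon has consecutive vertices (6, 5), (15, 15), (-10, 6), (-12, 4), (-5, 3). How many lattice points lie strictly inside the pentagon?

112

Using the shoelace formula, 2A = |(6·15 − 15·5) + (15·6 − (-10)·15) + ((-10)·4 − (-12)·6) + ((-12)·3 − (-5)·4) + ((-5)·5 − 6·3)| = 228, so the area is 114.
Along each edge there are gcd(|Δx|,|Δy|)+1 lattice points, so counting each shared vertex once the boundary has gcd(9,10) + gcd(25,9) + gcd(2,2) + gcd(7,1) + gcd(11,2) = 1+1+2+1+1 = 6.
Pick's theorem gives I = A − B/2 + 1 = 114 − 6/2 + 1 = 112.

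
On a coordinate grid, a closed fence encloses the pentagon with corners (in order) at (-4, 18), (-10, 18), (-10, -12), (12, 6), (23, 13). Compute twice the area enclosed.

976

The shoelace formula gives twice the area as |[(-4)·18 − (-10)·18] + [(-10)·(-12) − (-10)·18] + [(-10)·6 − 12·(-12)] + [12·13 − 23·6] + [23·18 − (-4)·13]| = 976, so the area is 488.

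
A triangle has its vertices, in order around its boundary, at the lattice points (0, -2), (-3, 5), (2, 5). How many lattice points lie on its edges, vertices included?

7

Summing gcd(|Δx|,|Δy|) over the edges gives the boundary count: gcd(3,7) + gcd(5,0) + gcd(2,7) = 1+5+1 = 7.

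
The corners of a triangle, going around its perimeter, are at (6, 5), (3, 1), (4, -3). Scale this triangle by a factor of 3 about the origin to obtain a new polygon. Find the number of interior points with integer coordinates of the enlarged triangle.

67

By the shoelace formula, twice the signed area is |[6·1 − 3·5] + [3·(-3) − 4·1] + [4·5 − 6·(-3)]| = 16, so the area is 8.
Along each edge there are gcd(|Δx|,|Δy|)+1 lattice points, so counting each shared vertex once the boundary has gcd(3,4) + gcd(1,4) + gcd(2,8) = 1+1+2 = 4.
Scaling by 3 multiplies the area by 3² = 9 (so the new area is 72) and multiplies the boundary lattice-point count by 3, giving 12.
By Pick's theorem, the interior count of the dilated polygon is 72 − 12/2 + 1 = 67.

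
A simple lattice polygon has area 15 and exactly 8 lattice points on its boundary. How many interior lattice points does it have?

Pick's theorem A = I + B/2 − 1 rearranges to I = A − B/2 + 1 = 15 − 8/2 + 1 = 12.

12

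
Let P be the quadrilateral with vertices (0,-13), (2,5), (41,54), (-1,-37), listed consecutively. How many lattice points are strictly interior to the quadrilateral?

756

By the shoelace formula, twice the signed area is |(0·5 − 2·(-13)) + (2·54 − 41·5) + (41·(-37) − (-1)·54) + ((-1)·(-13) − 0·(-37))| = 1521, so the area is 1521/2.
The number of boundary lattice points is Σ gcd(|Δx|,|Δy|) = gcd(2,18) + gcd(39,49) + gcd(42,91) + gcd(1,24) = 2+1+7+1 = 11.
Pick's theorem gives I = A − B/2 + 1 = 1521/2 − 11/2 + 1 = 756.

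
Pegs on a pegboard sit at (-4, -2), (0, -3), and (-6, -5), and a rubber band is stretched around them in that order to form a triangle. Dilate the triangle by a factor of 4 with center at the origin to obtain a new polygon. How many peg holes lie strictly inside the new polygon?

105

The shoelace formula gives twice the area as |((-4)·(-3) − 0·(-2)) + (0·(-5) − (-6)·(-3)) + ((-6)·(-2) − (-4)·(-5))| = 14, so the area is 7.
The number of boundary lattice points is Σ gcd(|Δx|,|Δy|) = gcd(4,1) + gcd(6,2) + gcd(2,3) = 1+2+1 = 4.
Scaling by 4 multiplies the area by 4² = 16 (so the new area is 112) and multiplies the boundary lattice-point count by 4, giving 16.
By Pick's theorem, the interior count of the dilated polygon is 112 − 16/2 + 1 = 105.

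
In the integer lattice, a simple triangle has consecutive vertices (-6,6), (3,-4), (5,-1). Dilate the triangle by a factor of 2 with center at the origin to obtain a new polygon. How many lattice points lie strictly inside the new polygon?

The shoelace formula gives twice the area as |[(-6)·(-4) − 3·6] + [3·(-1) − 5·(-4)] + [5·6 − (-6)·(-1)]| = 47, so the area is 23.5.
Summing gcd(|Δx|,|Δy|) over the edges gives the boundary count: gcd(9,10) + gcd(2,3) + gcd(11,7) = 1+1+1 = 3.
Scaling by 2 multiplies the area by 2² = 4 (so the new area is 94) and multiplies the boundary lattice-point count by 2, giving 6.
By Pick's theorem, the interior count of the dilated polygon is 94 − 6/2 + 1 = 92.

92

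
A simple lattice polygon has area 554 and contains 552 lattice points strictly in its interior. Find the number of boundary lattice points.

6

Pick's theorem gives A = I + B/2 − 1, so B = 2(A − I + 1) = 2(554 − 552 + 1) = 6.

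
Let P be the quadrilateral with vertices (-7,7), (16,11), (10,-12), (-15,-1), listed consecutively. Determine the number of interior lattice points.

The shoelace formula gives twice the area as |((-7)·11 − 16·7) + (16·(-12) − 10·11) + (10·(-1) − (-15)·(-12)) + ((-15)·7 − (-7)·(-1))| = 793, so the area is 793/2.
Summing gcd(|Δx|,|Δy|) over the edges gives the boundary count: gcd(23,4) + gcd(6,23) + gcd(25,11) + gcd(8,8) = 1+1+1+8 = 11.
Pick's theorem gives I = A − B/2 + 1 = 793/2 − 11/2 + 1 = 392.

392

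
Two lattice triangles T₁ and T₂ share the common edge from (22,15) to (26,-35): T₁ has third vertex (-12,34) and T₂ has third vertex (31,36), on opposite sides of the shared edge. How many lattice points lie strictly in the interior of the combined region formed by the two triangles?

The union is the simple quadrilateral with vertices (22,15), (-12,34), (26,-35), (31,36) in order.
The shoelace formula gives twice the area as |(22·34 − (-12)·15) + ((-12)·(-35) − 26·34) + (26·36 − 31·(-35)) + (31·15 − 22·36)| = 2158, so the area is 1079.
The number of boundary lattice points is Σ gcd(|Δx|,|Δy|) = gcd(34,19) + gcd(38,69) + gcd(5,71) + gcd(9,21) = 1+1+1+3 = 6.
By Pick's theorem I = A − B/2 + 1 = 1079 − 6/2 + 1 = 1077.

1077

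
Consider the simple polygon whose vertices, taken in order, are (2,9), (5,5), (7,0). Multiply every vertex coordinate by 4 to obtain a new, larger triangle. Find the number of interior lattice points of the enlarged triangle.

51

Using the shoelace formula, 2A = |(2·5 − 5·9) + (5·0 − 7·5) + (7·9 − 2·0)| = 7, so the area is 3.5.
The number of boundary lattice points is Σ gcd(|Δx|,|Δy|) = gcd(3,4) + gcd(2,5) + gcd(5,9) = 1+1+1 = 3.
Scaling by 4 multiplies the area by 4² = 16 (so the new area is 56) and multiplies the boundary lattice-point count by 4, giving 12.
By Pick's theorem, the interior count of the dilated polygon is 56 − 12/2 + 1 = 51.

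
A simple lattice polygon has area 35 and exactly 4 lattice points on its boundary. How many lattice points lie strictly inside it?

Pick's theorem A = I + B/2 − 1 rearranges to I = A − B/2 + 1 = 35 − 4/2 + 1 = 34.

34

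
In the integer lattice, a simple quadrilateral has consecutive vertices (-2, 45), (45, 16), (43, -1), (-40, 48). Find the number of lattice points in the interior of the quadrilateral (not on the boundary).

1234

The shoelace formula gives twice the area as |((-2)·16 − 45·45) + (45·(-1) − 43·16) + (43·48 − (-40)·(-1)) + ((-40)·45 − (-2)·48)| = 2470, so the area is 1235.
The number of boundary lattice points is Σ gcd(|Δx|,|Δy|) = gcd(47,29) + gcd(2,17) + gcd(83,49) + gcd(38,3) = 1+1+1+1 = 4.
By Pick's theorem A = I + B/2 − 1, so I = 1235 − 4/2 + 1 = 1234.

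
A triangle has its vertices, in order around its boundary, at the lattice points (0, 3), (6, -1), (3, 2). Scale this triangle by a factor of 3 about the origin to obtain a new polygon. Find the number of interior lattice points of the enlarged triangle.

19

The shoelace formula gives twice the area as |[0·(-1) − 6·3] + [6·2 − 3·(-1)] + [3·3 − 0·2]| = 6, so the area is 3.
The number of boundary lattice points is Σ gcd(|Δx|,|Δy|) = gcd(6,4) + gcd(3,3) + gcd(3,1) = 2+3+1 = 6.
Scaling by 3 multiplies the area by 3² = 9 (so the new area is 27) and multiplies the boundary lattice-point count by 3, giving 18.
By Pick's theorem, the interior count of the dilated polygon is 27 − 18/2 + 1 = 19.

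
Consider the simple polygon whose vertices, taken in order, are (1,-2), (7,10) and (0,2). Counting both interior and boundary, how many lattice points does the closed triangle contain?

By the shoelace formula, twice the signed area is |(1·10 − 7·(-2)) + (7·2 − 0·10) + (0·(-2) − 1·2)| = 36, so the area is 18.
Summing gcd(|Δx|,|Δy|) over the edges gives the boundary count: gcd(6,12) + gcd(7,8) + gcd(1,4) = 6+1+1 = 8.
Pick's theorem gives I = A − B/2 + 1 = 18 − 8/2 + 1 = 15, so the closed region contains I + B = 15 + 8 = 23 lattice points.

23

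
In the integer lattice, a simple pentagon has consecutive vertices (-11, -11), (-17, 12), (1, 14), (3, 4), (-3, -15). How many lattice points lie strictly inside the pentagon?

The shoelace formula gives twice the area as |((-11)·12 − (-17)·(-11)) + ((-17)·14 − 1·12) + (1·4 − 3·14) + (3·(-15) − (-3)·4) + ((-3)·(-11) − (-11)·(-15))| = 772, so the area is 386.
Summing gcd(|Δx|,|Δy|) over the edges gives the boundary count: gcd(6,23) + gcd(18,2) + gcd(2,10) + gcd(6,19) + gcd(8,4) = 1+2+2+1+4 = 10.
Pick's theorem gives I = A − B/2 + 1 = 386 − 10/2 + 1 = 382.

382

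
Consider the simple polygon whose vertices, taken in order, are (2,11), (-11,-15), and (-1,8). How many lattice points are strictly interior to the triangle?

The shoelace formula gives twice the area as |(2·(-15) − (-11)·11) + ((-11)·8 − (-1)·(-15)) + ((-1)·11 − 2·8)| = 39, so the area is 19.5.
The number of boundary lattice points is Σ gcd(|Δx|,|Δy|) = gcd(13,26) + gcd(10,23) + gcd(3,3) = 13+1+3 = 17.
By Pick's theorem A = I + B/2 − 1, so I = 19.5 − 17/2 + 1 = 12.

12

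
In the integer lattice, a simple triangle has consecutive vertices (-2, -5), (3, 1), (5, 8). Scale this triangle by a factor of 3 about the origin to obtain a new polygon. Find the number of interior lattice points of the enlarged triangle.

100

Using the shoelace formula, 2A = |[(-2)·1 − 3·(-5)] + [3·8 − 5·1] + [5·(-5) − (-2)·8]| = 23, so the area is 11.5.
Along each edge there are gcd(|Δx|,|Δy|)+1 lattice points, so counting each shared vertex once the boundary has gcd(5,6) + gcd(2,7) + gcd(7,13) = 1+1+1 = 3.
Scaling by 3 multiplies the area by 3² = 9 (so the new area is 103.5) and multiplies the boundary lattice-point count by 3, giving 9.
By Pick's theorem, the interior count of the dilated polygon is 103.5 − 9/2 + 1 = 100.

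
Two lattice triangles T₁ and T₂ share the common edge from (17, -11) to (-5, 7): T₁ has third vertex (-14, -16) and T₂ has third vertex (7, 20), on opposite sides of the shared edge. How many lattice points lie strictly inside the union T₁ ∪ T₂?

584

The union is the simple quadrilateral with vertices (17, -11), (-14, -16), (-5, 7), (7, 20) in order.
The shoelace formula gives twice the area as |[17·(-16) − (-14)·(-11)] + [(-14)·7 − (-5)·(-16)] + [(-5)·20 − 7·7] + [7·(-11) − 17·20]| = 1170, so the area is 585.
Summing gcd(|Δx|,|Δy|) over the edges gives the boundary count: gcd(31,5) + gcd(9,23) + gcd(12,13) + gcd(10,31) = 1+1+1+1 = 4.
By Pick's theorem I = A − B/2 + 1 = 585 − 4/2 + 1 = 584.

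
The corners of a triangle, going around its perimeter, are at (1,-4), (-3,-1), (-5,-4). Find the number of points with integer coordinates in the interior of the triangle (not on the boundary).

By the shoelace formula, twice the signed area is |[1·(-1) − (-3)·(-4)] + [(-3)·(-4) − (-5)·(-1)] + [(-5)·(-4) − 1·(-4)]| = 18, so the area is 9.
Along each edge there are gcd(|Δx|,|Δy|)+1 lattice points, so counting each shared vertex once the boundary has gcd(4,3) + gcd(2,3) + gcd(6,0) = 1+1+6 = 8.
By Pick's theorem A = I + B/2 − 1, so I = 9 − 8/2 + 1 = 6.

6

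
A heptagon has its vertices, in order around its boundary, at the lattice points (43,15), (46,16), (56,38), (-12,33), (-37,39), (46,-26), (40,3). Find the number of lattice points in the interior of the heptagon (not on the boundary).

By the shoelace formula, twice the signed area is |(43·16 − 46·15) + (46·38 − 56·16) + (56·33 − (-12)·38) + ((-12)·39 − (-37)·33) + ((-37)·(-26) − 46·39) + (46·3 − 40·(-26)) + (40·15 − 43·3)| = 4724, so the area is 2362.
Along each edge there are gcd(|Δx|,|Δy|)+1 lattice points, so counting each shared vertex once the boundary has gcd(3,1) + gcd(10,22) + gcd(68,5) + gcd(25,6) + gcd(83,65) + gcd(6,29) + gcd(3,12) = 1+2+1+1+1+1+3 = 10.
Pick's theorem gives I = A − B/2 + 1 = 2362 − 10/2 + 1 = 2358.

2358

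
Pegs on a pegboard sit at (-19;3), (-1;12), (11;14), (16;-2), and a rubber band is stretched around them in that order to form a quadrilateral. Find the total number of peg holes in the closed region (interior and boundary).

313

The shoelace formula gives twice the area as |[(-19)·12 − (-1)·3] + [(-1)·14 − 11·12] + [11·(-2) − 16·14] + [16·3 − (-19)·(-2)]| = 607, so the area is 607/2.
Along each edge there are gcd(|Δx|,|Δy|)+1 lattice points, so counting each shared vertex once the boundary has gcd(18,9) + gcd(12,2) + gcd(5,16) + gcd(35,5) = 9+2+1+5 = 17.
Pick's theorem gives I = A − B/2 + 1 = 607/2 − 17/2 + 1 = 296, so the closed region contains I + B = 296 + 17 = 313 lattice points.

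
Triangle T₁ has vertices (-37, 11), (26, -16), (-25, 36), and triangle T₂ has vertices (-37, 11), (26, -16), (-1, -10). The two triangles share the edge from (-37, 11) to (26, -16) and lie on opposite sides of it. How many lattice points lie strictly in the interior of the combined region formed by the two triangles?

The union is the simple quadrilateral with vertices (-37, 11), (-25, 36), (26, -16), (-1, -10) in order.
By the shoelace formula, twice the signed area is |((-37)·36 − (-25)·11) + ((-25)·(-16) − 26·36) + (26·(-10) − (-1)·(-16)) + ((-1)·11 − (-37)·(-10))| = 2250, so the area is 1125.
Summing gcd(|Δx|,|Δy|) over the edges gives the boundary count: gcd(12,25) + gcd(51,52) + gcd(27,6) + gcd(36,21) = 1+1+3+3 = 8.
By Pick's theorem I = A − B/2 + 1 = 1125 − 8/2 + 1 = 1122.

1122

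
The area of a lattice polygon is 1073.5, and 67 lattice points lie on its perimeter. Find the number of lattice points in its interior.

Pick's theorem A = I + B/2 − 1 rearranges to I = A − B/2 + 1 = 1073.5 − 67/2 + 1 = 1041.

1041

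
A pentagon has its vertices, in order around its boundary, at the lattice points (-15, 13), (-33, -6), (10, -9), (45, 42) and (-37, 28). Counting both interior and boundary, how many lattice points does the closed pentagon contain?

2231

Using the shoelace formula, 2A = |((-15)·(-6) − (-33)·13) + ((-33)·(-9) − 10·(-6)) + (10·42 − 45·(-9)) + (45·28 − (-37)·42) + ((-37)·13 − (-15)·28)| = 4454, so the area is 2227.
The number of boundary lattice points is Σ gcd(|Δx|,|Δy|) = gcd(18,19) + gcd(43,3) + gcd(35,51) + gcd(82,14) + gcd(22,15) = 1+1+1+2+1 = 6.
Pick's theorem gives I = A − B/2 + 1 = 2227 − 6/2 + 1 = 2225, so the closed region contains I + B = 2225 + 6 = 2231 lattice points.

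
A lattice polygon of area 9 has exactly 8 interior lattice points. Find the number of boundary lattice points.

4

Pick's theorem gives A = I + B/2 − 1, so B = 2(A − I + 1) = 2(9 − 8 + 1) = 4.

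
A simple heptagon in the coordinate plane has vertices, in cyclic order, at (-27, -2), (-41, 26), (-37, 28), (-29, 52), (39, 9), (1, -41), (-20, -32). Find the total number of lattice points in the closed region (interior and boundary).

3844

The shoelace formula gives twice the area as |[(-27)·26 − (-41)·(-2)] + [(-41)·28 − (-37)·26] + [(-37)·52 − (-29)·28] + [(-29)·9 − 39·52] + [39·(-41) − 1·9] + [1·(-32) − (-20)·(-41)] + [(-20)·(-2) − (-27)·(-32)]| = 7655, so the area is 3827.5.
The number of boundary lattice points is Σ gcd(|Δx|,|Δy|) = gcd(14,28) + gcd(4,2) + gcd(8,24) + gcd(68,43) + gcd(38,50) + gcd(21,9) + gcd(7,30) = 14+2+8+1+2+3+1 = 31.
Pick's theorem gives I = A − B/2 + 1 = 3827.5 − 31/2 + 1 = 3813, so the closed region contains I + B = 3813 + 31 = 3844 lattice points.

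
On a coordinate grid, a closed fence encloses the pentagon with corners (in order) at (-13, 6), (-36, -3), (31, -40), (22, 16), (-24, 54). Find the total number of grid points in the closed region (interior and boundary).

Using the shoelace formula, 2A = |((-13)·(-3) − (-36)·6) + ((-36)·(-40) − 31·(-3)) + (31·16 − 22·(-40)) + (22·54 − (-24)·16) + ((-24)·6 − (-13)·54)| = 5294, so the area is 2647.
Along each edge there are gcd(|Δx|,|Δy|)+1 lattice points, so counting each shared vertex once the boundary has gcd(23,9) + gcd(67,37) + gcd(9,56) + gcd(46,38) + gcd(11,48) = 1+1+1+2+1 = 6.
Pick's theorem gives I = A − B/2 + 1 = 2647 − 6/2 + 1 = 2645, so the closed region contains I + B = 2645 + 6 = 2651 lattice points.

2651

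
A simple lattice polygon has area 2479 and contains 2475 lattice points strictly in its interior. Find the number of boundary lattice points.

Pick's theorem gives A = I + B/2 − 1, so B = 2(A − I + 1) = 2(2479 − 2475 + 1) = 10.

10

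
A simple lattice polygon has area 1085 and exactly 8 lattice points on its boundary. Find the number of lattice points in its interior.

1082

From Pick's theorem, I = A − B/2 + 1 = 1085 − 8/2 + 1 = 1082.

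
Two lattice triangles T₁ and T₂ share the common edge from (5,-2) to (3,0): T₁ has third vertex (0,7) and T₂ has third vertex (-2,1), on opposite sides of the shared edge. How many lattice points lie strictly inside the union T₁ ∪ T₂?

The union is the simple quadrilateral with vertices (5,-2), (0,7), (3,0), (-2,1) in order.
Using the shoelace formula, 2A = |[5·7 − 0·(-2)] + [0·0 − 3·7] + [3·1 − (-2)·0] + [(-2)·(-2) − 5·1]| = 16, so the area is 8.
The number of boundary lattice points is Σ gcd(|Δx|,|Δy|) = gcd(5,9) + gcd(3,7) + gcd(5,1) + gcd(7,3) = 1+1+1+1 = 4.
By Pick's theorem I = A − B/2 + 1 = 8 − 4/2 + 1 = 7.

7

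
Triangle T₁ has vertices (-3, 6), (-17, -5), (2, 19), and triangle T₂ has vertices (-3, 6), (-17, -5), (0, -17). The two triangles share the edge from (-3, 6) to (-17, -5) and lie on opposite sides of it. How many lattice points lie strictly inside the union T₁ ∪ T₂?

The union is the simple quadrilateral with vertices (-3, 6), (2, 19), (-17, -5), (0, -17) in order.
By the shoelace formula, twice the signed area is |((-3)·19 − 2·6) + (2·(-5) − (-17)·19) + ((-17)·(-17) − 0·(-5)) + (0·6 − (-3)·(-17))| = 482, so the area is 241.
The number of boundary lattice points is Σ gcd(|Δx|,|Δy|) = gcd(5,13) + gcd(19,24) + gcd(17,12) + gcd(3,23) = 1+1+1+1 = 4.
By Pick's theorem I = A − B/2 + 1 = 241 − 4/2 + 1 = 240.

240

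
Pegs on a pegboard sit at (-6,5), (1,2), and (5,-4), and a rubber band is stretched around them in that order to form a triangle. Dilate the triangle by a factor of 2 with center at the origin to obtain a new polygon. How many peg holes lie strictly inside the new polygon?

57

Using the shoelace formula, 2A = |[(-6)·2 − 1·5] + [1·(-4) − 5·2] + [5·5 − (-6)·(-4)]| = 30, so the area is 15.
The number of boundary lattice points is Σ gcd(|Δx|,|Δy|) = gcd(7,3) + gcd(4,6) + gcd(11,9) = 1+2+1 = 4.
Scaling by 2 multiplies the area by 2² = 4 (so the new area is 60) and multiplies the boundary lattice-point count by 2, giving 8.
By Pick's theorem, the interior count of the dilated polygon is 60 − 8/2 + 1 = 57.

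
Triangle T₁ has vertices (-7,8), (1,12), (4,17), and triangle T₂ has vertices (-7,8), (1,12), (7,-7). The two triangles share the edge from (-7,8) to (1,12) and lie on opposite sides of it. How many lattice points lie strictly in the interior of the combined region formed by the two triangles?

The union is the simple quadrilateral with vertices (-7,8), (4,17), (1,12), (7,-7) in order.
The shoelace formula gives twice the area as |((-7)·17 − 4·8) + (4·12 − 1·17) + (1·(-7) − 7·12) + (7·8 − (-7)·(-7))| = 204, so the area is 102.
Summing gcd(|Δx|,|Δy|) over the edges gives the boundary count: gcd(11,9) + gcd(3,5) + gcd(6,19) + gcd(14,15) = 1+1+1+1 = 4.
By Pick's theorem I = A − B/2 + 1 = 102 − 4/2 + 1 = 101.

101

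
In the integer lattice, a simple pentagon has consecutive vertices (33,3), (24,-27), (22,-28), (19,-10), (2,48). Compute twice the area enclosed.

The shoelace formula gives twice the area as |[33·(-27) − 24·3] + [24·(-28) − 22·(-27)] + [22·(-10) − 19·(-28)] + [19·48 − 2·(-10)] + [2·3 − 33·48]| = 1375, so the area is 1375/2.

1375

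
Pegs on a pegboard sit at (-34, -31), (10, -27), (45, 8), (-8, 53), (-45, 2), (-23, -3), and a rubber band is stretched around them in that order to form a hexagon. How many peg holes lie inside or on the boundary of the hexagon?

Using the shoelace formula, 2A = |((-34)·(-27) − 10·(-31)) + (10·8 − 45·(-27)) + (45·53 − (-8)·8) + ((-8)·2 − (-45)·53) + ((-45)·(-3) − (-23)·2) + ((-23)·(-31) − (-34)·(-3))| = 8133, so the area is 4066.5.
Summing gcd(|Δx|,|Δy|) over the edges gives the boundary count: gcd(44,4) + gcd(35,35) + gcd(53,45) + gcd(37,51) + gcd(22,5) + gcd(11,28) = 4+35+1+1+1+1 = 43.
Pick's theorem gives I = A − B/2 + 1 = 4066.5 − 43/2 + 1 = 4046, so the closed region contains I + B = 4046 + 43 = 4089 lattice points.

4089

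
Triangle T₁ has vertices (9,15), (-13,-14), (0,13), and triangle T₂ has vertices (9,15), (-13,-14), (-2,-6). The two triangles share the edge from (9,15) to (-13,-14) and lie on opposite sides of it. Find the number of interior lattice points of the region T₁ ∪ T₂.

The union is the simple quadrilateral with vertices (9,15), (0,13), (-13,-14), (-2,-6) in order.
Using the shoelace formula, 2A = |(9·13 − 0·15) + (0·(-14) − (-13)·13) + ((-13)·(-6) − (-2)·(-14)) + ((-2)·15 − 9·(-6))| = 360, so the area is 180.
The number of boundary lattice points is Σ gcd(|Δx|,|Δy|) = gcd(9,2) + gcd(13,27) + gcd(11,8) + gcd(11,21) = 1+1+1+1 = 4.
By Pick's theorem I = A − B/2 + 1 = 180 − 4/2 + 1 = 179.

179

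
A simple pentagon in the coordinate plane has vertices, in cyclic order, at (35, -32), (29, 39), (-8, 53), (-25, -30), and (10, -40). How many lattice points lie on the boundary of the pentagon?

Along each edge there are gcd(|Δx|,|Δy|)+1 lattice points, so counting each shared vertex once the boundary has gcd(6,71) + gcd(37,14) + gcd(17,83) + gcd(35,10) + gcd(25,8) = 1+1+1+5+1 = 9.

9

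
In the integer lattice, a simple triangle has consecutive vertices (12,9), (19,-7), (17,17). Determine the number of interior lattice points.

67

Using the shoelace formula, 2A = |(12·(-7) − 19·9) + (19·17 − 17·(-7)) + (17·9 − 12·17)| = 136, so the area is 68.
Along each edge there are gcd(|Δx|,|Δy|)+1 lattice points, so counting each shared vertex once the boundary has gcd(7,16) + gcd(2,24) + gcd(5,8) = 1+2+1 = 4.
By Pick's theorem A = I + B/2 − 1, so I = 68 − 4/2 + 1 = 67.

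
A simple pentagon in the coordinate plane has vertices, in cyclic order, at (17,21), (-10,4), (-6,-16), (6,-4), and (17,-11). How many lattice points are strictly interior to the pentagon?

540

Using the shoelace formula, 2A = |[17·4 − (-10)·21] + [(-10)·(-16) − (-6)·4] + [(-6)·(-4) − 6·(-16)] + [6·(-11) − 17·(-4)] + [17·21 − 17·(-11)]| = 1128, so the area is 564.
Summing gcd(|Δx|,|Δy|) over the edges gives the boundary count: gcd(27,17) + gcd(4,20) + gcd(12,12) + gcd(11,7) + gcd(0,32) = 1+4+12+1+32 = 50.
Pick's theorem gives I = A − B/2 + 1 = 564 − 50/2 + 1 = 540.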